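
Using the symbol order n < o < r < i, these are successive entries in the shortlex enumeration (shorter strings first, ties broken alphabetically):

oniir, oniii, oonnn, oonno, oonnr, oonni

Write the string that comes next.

oonon

Find the rightmost character of oonni below i, bump it to the next letter, and reset everything to its right to n.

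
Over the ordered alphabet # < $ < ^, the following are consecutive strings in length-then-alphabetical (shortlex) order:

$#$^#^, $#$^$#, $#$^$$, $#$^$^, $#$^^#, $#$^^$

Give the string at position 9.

$#^##$

Advancing 3 positions from $#$^^$ through $#$^^$ → $#$^^^ → $#^### reaches term 9.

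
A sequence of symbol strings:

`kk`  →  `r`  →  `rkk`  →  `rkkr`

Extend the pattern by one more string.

rkkrrkk

From term 3 onward, concatenate the last term with the second-to-last: r·kk = rkk, rkk·r = rkkr, …
Continuing: rkkr · rkk gives term 5.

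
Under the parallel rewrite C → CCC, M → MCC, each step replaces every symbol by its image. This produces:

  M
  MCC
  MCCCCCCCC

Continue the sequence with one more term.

Rewriting each symbol of MCCCCCCCC: M→MCC, C→CCC, C→CCC, C→CCC, C→CCC, C→CCC, C→CCC, C→CCC, C→CCC, which concatenates to MCC CCC CCC CCC CCC CCC CCC CCC CCC.

MCCCCCCCCCCCCCCCCCCCCCCCCCC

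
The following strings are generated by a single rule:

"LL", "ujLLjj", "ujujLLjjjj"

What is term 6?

Every step adds uj to the front and jj to the end of the previous string.
From ujujLLjjjj, 3 further steps: ujujLLjjjj → ujujujLLjjjjjj → ujujujujLLjjjjjjjj → (answer).

ujujujujujLLjjjjjjjjjj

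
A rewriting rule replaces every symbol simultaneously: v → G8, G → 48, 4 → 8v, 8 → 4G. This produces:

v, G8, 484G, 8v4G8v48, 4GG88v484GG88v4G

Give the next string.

φ(4GG88v484GG88v4G) expands symbol-by-symbol to 8v 48 48 4G 4G G8 8v 4G 8v 48 48 4G 4G G8 8v 48; joining the 16 pieces gives the next term.

8v48484G4GG88v4G8v48484G4GG88v48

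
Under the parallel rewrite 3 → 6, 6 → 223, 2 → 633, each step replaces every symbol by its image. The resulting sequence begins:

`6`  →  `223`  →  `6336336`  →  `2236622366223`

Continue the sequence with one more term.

Applying the rule to each of the 13 symbols of 2236622366223 gives the pieces 633 633 6 223 223 633 633 6 223 223 633 633 6, which concatenate to the answer.

633633622322363363362232236336336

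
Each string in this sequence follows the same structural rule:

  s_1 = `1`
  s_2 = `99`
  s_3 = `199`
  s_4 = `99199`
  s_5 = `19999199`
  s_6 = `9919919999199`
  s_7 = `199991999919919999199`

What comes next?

9919919999199199991999919919999199

Each term (from the third on) is the two preceding terms concatenated in order: term 3 = 1·99 = 199.
Continuing: 9919919999199 · 199991999919919999199 gives term 8.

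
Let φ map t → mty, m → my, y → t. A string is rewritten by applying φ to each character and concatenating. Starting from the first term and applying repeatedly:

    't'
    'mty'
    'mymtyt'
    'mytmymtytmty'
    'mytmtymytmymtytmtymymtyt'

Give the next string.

Applying the rule to each of the 24 symbols of mytmtymytmymtytmtymymtyt gives the pieces my t mty my mty t my t mty my t my mty t mty my mty t my t my mty t mty, which concatenate to the answer.

mytmtymymtytmytmtymytmymtytmtymymtytmytmymtytmty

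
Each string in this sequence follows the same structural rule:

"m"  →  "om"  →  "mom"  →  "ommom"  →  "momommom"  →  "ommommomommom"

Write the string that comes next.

momommomommommomommom

Each term (from the third on) is the two preceding terms concatenated in order: term 3 = m·om = mom.
So term 7 is momommom·ommommomommom.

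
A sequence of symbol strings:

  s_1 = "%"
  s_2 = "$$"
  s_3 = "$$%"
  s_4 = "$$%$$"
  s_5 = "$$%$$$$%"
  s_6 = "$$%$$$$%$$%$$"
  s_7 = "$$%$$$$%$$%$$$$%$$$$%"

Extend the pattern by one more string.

$$%$$$$%$$%$$$$%$$$$%$$%$$$$%$$%$$

This is a Fibonacci-style word recurrence s(k) = s(k−1)·s(k−2): e.g. $$·% = $$%.
So term 8 is $$%$$$$%$$%$$$$%$$$$%·$$%$$$$%$$%$$.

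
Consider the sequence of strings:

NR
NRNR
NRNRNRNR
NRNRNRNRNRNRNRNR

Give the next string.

Every step duplicates the string.
Doubling NRNRNRNRNRNRNRNR:

NRNRNRNRNRNRNRNRNRNRNRNRNRNRNRNR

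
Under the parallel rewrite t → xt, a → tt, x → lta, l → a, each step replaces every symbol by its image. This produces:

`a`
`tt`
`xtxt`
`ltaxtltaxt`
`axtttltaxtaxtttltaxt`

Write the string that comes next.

ttltaxtxtxtaxtttltaxtttltaxtxtxtaxtttltaxt

φ(axtttltaxtaxtttltaxt) expands symbol-by-symbol to tt lta xt xt xt a xt tt lta xt tt lta xt xt xt a xt tt lta xt; joining the 20 pieces gives the next term.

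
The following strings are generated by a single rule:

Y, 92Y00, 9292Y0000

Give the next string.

Every step adds 92 to the front and 00 to the end of the previous string.
So the next term is 92·9292Y0000·00.

929292Y000000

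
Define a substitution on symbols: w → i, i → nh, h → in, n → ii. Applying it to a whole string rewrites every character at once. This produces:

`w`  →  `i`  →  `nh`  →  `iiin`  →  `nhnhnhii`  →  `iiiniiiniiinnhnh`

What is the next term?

Rewriting the 16 symbols of iiiniiiniiinnhnh one by one yields nh nh nh ii nh nh nh ii nh nh nh ii ii in ii in; concatenated:

nhnhnhiinhnhnhiinhnhnhiiiiiniiin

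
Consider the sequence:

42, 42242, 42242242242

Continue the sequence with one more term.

42242242242242242242242

Every step duplicates the string with '2' between the halves.
So the next term is two copies of 42242242242 with '2' between the halves.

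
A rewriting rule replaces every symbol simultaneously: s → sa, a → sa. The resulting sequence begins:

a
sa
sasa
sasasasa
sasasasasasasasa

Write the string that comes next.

φ(sasasasasasasasa) expands symbol-by-symbol to sa sa sa sa sa sa sa sa sa sa sa sa sa sa sa sa; joining the 16 pieces gives the next term.

sasasasasasasasasasasasasasasasa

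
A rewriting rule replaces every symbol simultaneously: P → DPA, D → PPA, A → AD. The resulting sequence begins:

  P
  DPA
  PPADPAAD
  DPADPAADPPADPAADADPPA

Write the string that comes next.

PPADPAADPPADPAADADPPADPADPAADPPADPAADADPPAADPPADPADPAAD

Applying the rule to each of the 21 symbols of DPADPAADPPADPAADADPPA gives the pieces PPA DPA AD PPA DPA AD AD PPA DPA DPA AD PPA DPA AD AD PPA AD PPA DPA DPA AD, which concatenate to the answer.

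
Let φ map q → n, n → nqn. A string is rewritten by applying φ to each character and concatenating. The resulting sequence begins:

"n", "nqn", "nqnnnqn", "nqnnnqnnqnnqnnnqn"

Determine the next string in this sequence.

Rewriting the 17 symbols of nqnnnqnnqnnqnnnqn one by one yields nqn n nqn nqn nqn n nqn nqn n nqn nqn n nqn nqn nqn n nqn; concatenated:

nqnnnqnnqnnqnnnqnnqnnnqnnqnnnqnnqnnqnnnqn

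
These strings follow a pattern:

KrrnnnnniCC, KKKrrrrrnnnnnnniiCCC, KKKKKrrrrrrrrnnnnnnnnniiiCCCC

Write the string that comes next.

KKKKKKKrrrrrrrrrrrnnnnnnnnnnniiiiCCCCC

Each string has the form K^{2n-1} r^{3n-1} n^{2n+3} i^{n} C^{n+1} (n = 1, 2, …).
At n = 4 the blocks have lengths 7, 11, 11, 4, 5.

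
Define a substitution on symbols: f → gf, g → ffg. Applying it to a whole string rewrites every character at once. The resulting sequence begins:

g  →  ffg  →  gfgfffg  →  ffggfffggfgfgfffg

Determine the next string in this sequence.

Applying the rule to each of the 17 symbols of ffggfffggfgfgfffg gives the pieces gf gf ffg ffg gf gf gf ffg ffg gf ffg gf ffg gf gf gf ffg, which concatenate to the answer.

gfgfffgffggfgfgfffgffggfffggfffggfgfgfffg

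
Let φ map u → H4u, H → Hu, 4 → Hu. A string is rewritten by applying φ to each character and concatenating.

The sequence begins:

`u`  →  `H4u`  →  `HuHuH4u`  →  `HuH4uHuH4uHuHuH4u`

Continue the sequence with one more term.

Applying the rule to each of the 17 symbols of HuH4uHuH4uHuHuH4u gives the pieces Hu H4u Hu Hu H4u Hu H4u Hu Hu H4u Hu H4u Hu H4u Hu Hu H4u, which concatenate to the answer.

HuH4uHuHuH4uHuH4uHuHuH4uHuH4uHuH4uHuHuH4u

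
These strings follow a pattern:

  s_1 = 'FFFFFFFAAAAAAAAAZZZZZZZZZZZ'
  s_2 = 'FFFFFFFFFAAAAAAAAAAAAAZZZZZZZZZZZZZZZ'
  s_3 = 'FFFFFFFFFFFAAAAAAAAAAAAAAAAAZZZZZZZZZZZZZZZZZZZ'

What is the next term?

FFFFFFFFFFFFFAAAAAAAAAAAAAAAAAAAAAZZZZZZZZZZZZZZZZZZZZZZZ

Reading off run lengths: F runs 7, 9, 11; A runs 9, 13, 17; Z runs 11, 15, 19 — each is linear in n, where the shown terms are n = 2, 3, 4.
For the next term, n = 5, so the run lengths are 13, 21, 23.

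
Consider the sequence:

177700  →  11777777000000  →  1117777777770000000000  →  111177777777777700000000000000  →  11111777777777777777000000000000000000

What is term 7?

Term n consists of n 1's, followed by 3n 7's, followed by 4n-2 0's (n = 1, 2, …).
At n = 7 the blocks have lengths 7, 21, 26.

111111177777777777777777777700000000000000000000000000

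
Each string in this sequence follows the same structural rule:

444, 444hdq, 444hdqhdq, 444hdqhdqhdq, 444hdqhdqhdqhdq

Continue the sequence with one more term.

444hdqhdqhdqhdqhdq

The strings grow by a fixed suffix hdq each time.
One more step from 444hdqhdqhdqhdq gives the answer.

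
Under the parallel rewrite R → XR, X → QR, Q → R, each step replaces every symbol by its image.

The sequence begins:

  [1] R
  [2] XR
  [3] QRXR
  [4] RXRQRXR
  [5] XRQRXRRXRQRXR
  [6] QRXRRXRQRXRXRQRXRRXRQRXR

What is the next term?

φ(QRXRRXRQRXRXRQRXRRXRQRXR) expands symbol-by-symbol to R XR QR XR XR QR XR R XR QR XR QR XR R XR QR XR XR QR XR R XR QR XR; joining the 24 pieces gives the next term.

RXRQRXRXRQRXRRXRQRXRQRXRRXRQRXRXRQRXRRXRQRXR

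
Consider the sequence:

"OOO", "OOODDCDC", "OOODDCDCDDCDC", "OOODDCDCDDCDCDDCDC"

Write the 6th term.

OOODDCDCDDCDCDDCDCDDCDCDDCDC

Each term is the previous one with DDCDC appended.
From OOODDCDCDDCDCDDCDC, 2 further steps: OOODDCDCDDCDCDDCDC → OOODDCDCDDCDCDDCDCDDCDC → (answer).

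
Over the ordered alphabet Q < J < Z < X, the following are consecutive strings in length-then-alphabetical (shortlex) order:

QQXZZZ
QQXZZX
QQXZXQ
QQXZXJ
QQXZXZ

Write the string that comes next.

QQXZXX

Treat QQXZXZ as a base-4 numeral over the given alphabet and add one, carrying through any trailing X's.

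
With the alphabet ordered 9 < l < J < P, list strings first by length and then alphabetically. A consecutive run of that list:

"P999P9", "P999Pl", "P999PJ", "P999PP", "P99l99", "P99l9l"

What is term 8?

Continuing the enumeration 2 steps past P99l9l: P99l9l → P99l9J → (answer).

P99l9P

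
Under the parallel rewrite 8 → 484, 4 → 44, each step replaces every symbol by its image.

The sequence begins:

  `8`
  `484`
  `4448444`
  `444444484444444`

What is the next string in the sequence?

φ(444444484444444) expands symbol-by-symbol to 44 44 44 44 44 44 44 484 44 44 44 44 44 44 44; joining the 15 pieces gives the next term.

4444444444444448444444444444444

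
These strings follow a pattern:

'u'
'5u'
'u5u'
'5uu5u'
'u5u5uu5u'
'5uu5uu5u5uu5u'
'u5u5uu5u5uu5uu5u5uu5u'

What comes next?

5uu5uu5u5uu5uu5u5uu5u5uu5uu5u5uu5u

Each term (from the third on) is the two preceding terms concatenated in order: term 3 = u·5u = u5u.
So term 8 is 5uu5uu5u5uu5u·u5u5uu5u5uu5uu5u5uu5u.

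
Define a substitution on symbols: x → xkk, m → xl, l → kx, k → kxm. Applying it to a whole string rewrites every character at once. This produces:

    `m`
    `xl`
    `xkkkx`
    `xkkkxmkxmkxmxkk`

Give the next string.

Applying the rule to each of the 15 symbols of xkkkxmkxmkxmxkk gives the pieces xkk kxm kxm kxm xkk xl kxm xkk xl kxm xkk xl xkk kxm kxm, which concatenate to the answer.

xkkkxmkxmkxmxkkxlkxmxkkxlkxmxkkxlxkkkxmkxm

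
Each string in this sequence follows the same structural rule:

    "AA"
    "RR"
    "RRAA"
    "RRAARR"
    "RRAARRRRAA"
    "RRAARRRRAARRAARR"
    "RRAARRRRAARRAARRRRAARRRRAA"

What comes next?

RRAARRRRAARRAARRRRAARRRRAARRAARRRRAARRAARR

This is a Fibonacci-style word recurrence s(k) = s(k−1)·s(k−2): e.g. RR·AA = RRAA.
The next term joins RRAARRRRAARRAARRRRAARRRRAA and RRAARRRRAARRAARR.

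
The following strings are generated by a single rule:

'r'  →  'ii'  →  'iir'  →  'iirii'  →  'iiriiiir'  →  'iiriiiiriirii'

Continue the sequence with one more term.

Each term (from the third on) is the previous term followed by the one before it: term 3 = ii·r = iir.
The next term joins iiriiiiriirii and iiriiiir.

iiriiiiriiriiiiriiiir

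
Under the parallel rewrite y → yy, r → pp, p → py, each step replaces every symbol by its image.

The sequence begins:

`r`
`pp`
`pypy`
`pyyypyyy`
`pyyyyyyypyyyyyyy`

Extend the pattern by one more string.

Replace each of the 16 characters of pyyyyyyypyyyyyyy in place — py yy yy yy yy yy yy yy py yy yy yy yy yy yy yy — and concatenate.

pyyyyyyyyyyyyyyypyyyyyyyyyyyyyyy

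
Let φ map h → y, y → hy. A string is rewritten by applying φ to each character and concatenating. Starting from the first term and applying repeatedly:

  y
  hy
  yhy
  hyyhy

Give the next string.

yhyhyyhy

Apply φ to hyyhy symbol by symbol: h→y, y→hy, y→hy, h→y, y→hy; joined: y hy hy y hy.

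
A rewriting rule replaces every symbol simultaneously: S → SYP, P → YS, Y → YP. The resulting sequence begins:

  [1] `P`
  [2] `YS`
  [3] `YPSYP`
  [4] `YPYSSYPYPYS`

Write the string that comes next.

Expanding YPYSSYPYPYS: Y→YP, P→YS, Y→YP, S→SYP, S→SYP, Y→YP, P→YS, Y→YP, P→YS, Y→YP, S→SYP. Concatenated: YP YS YP SYP SYP YP YS YP YS YP SYP.

YPYSYPSYPSYPYPYSYPYSYPSYP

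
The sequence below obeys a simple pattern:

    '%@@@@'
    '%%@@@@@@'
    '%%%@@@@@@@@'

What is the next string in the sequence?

Term n consists of n-1 %'s, followed by 2n @'s, where the shown terms are n = 2, 3, 4.
For the next term, n = 5, so the run lengths are 4, 10.

%%%%@@@@@@@@@@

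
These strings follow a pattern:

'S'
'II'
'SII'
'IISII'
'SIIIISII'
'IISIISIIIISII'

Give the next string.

SIIIISIIIISIISIIIISII

Each term (from the third on) is the two preceding terms concatenated in order: term 3 = S·II = SII.
So term 7 is SIIIISII·IISIISIIIISII.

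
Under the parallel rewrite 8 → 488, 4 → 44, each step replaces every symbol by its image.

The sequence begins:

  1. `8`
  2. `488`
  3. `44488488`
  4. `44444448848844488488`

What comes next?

444444444444444884884448848844444448848844488488

Applying the rule to each of the 20 symbols of 44444448848844488488 gives the pieces 44 44 44 44 44 44 44 488 488 44 488 488 44 44 44 488 488 44 488 488, which concatenate to the answer.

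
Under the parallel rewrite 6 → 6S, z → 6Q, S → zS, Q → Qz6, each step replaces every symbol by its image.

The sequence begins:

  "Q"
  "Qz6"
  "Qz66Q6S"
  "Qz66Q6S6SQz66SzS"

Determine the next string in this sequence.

Replace each of the 16 characters of Qz66Q6S6SQz66SzS in place — Qz6 6Q 6S 6S Qz6 6S zS 6S zS Qz6 6Q 6S 6S zS 6Q zS — and concatenate.

Qz66Q6S6SQz66SzS6SzSQz66Q6S6SzS6QzS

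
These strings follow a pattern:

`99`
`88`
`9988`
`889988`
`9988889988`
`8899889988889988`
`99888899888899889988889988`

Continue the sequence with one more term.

889988998888998899888899888899889988889988

Each term (from the third on) is the two preceding terms concatenated in order: term 3 = 99·88 = 9988.
The next term joins 8899889988889988 and 99888899888899889988889988.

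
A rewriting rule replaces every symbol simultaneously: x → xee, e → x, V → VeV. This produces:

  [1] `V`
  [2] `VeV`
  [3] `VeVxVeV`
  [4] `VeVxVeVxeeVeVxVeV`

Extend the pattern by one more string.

Rewriting the 17 symbols of VeVxVeVxeeVeVxVeV one by one yields VeV x VeV xee VeV x VeV xee x x VeV x VeV xee VeV x VeV; concatenated:

VeVxVeVxeeVeVxVeVxeexxVeVxVeVxeeVeVxVeV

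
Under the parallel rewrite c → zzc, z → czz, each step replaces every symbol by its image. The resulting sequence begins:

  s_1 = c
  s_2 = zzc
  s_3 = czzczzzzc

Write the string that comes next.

zzcczzczzzzcczzczzczzczzzzc

Rewriting each symbol of czzczzzzc: c→zzc, z→czz, z→czz, c→zzc, z→czz, z→czz, z→czz, z→czz, c→zzc, which concatenates to zzc czz czz zzc czz czz czz czz zzc.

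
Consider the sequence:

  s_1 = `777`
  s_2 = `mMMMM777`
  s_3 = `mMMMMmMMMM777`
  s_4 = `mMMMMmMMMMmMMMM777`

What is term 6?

Each term is the previous one with mMMMM prepended.
From mMMMMmMMMMmMMMM777, 2 further steps: mMMMMmMMMMmMMMM777 → mMMMMmMMMMmMMMMmMMMM777 → (answer).

mMMMMmMMMMmMMMMmMMMMmMMMM777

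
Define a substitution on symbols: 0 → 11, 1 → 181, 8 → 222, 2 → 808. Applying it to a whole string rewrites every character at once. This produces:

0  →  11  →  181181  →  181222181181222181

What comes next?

Applying the rule to each of the 18 symbols of 181222181181222181 gives the pieces 181 222 181 808 808 808 181 222 181 181 222 181 808 808 808 181 222 181, which concatenate to the answer.

181222181808808808181222181181222181808808808181222181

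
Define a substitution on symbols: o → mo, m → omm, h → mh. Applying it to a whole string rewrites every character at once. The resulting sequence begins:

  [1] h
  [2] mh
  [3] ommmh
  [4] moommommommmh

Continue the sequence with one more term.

Rewriting the 13 symbols of moommommommmh one by one yields omm mo mo omm omm mo omm omm mo omm omm omm mh; concatenated:

ommmomoommommmoommommmoommommommmh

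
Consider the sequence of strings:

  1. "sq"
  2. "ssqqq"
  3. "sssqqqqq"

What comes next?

ssssqqqqqqq

The n-th term is n s's then 2n-1 q's (n = 1, 2, …).
Setting n = 4 gives 4, 7 characters in each block.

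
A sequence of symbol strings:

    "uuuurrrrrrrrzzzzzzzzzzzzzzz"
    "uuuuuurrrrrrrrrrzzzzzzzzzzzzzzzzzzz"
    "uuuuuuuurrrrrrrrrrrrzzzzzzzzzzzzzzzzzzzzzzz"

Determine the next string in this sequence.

uuuuuuuuuurrrrrrrrrrrrrrzzzzzzzzzzzzzzzzzzzzzzzzzzz

The n-th term is 2n-2 u's then 2n+2 r's then 4n+3 z's, where the shown terms are n = 3, 4, 5.
For the next term, n = 6, so the run lengths are 10, 14, 27.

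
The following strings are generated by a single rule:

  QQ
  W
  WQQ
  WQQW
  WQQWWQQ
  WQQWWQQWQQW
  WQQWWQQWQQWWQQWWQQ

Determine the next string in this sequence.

WQQWWQQWQQWWQQWWQQWQQWWQQWQQW

Each term (from the third on) is the previous term followed by the one before it: term 3 = W·QQ = WQQ.
The next term joins WQQWWQQWQQWWQQWWQQ and WQQWWQQWQQW.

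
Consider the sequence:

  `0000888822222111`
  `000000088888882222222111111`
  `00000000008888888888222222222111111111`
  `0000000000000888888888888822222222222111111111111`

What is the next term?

000000000000000088888888888888882222222222222111111111111111

Each string has the form 0^{3n+1} 8^{3n+1} 2^{2n+3} 1^{3n} (n = 1, 2, …).
Setting n = 5 gives 16, 16, 13, 15 characters in each block.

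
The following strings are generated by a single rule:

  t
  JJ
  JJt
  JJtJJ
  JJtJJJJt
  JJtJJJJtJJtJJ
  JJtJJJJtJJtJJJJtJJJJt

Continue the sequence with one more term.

From term 3 onward, concatenate the last term with the second-to-last: JJ·t = JJt, JJt·JJ = JJtJJ, …
Continuing: JJtJJJJtJJtJJJJtJJJJt · JJtJJJJtJJtJJ gives term 8.

JJtJJJJtJJtJJJJtJJJJtJJtJJJJtJJtJJ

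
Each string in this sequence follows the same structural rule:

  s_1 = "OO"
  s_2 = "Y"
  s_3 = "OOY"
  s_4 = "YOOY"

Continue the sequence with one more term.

This is a Fibonacci-style word recurrence s(k) = s(k−2)·s(k−1): e.g. OO·Y = OOY.
Continuing: OOY · YOOY gives term 5.

OOYYOOY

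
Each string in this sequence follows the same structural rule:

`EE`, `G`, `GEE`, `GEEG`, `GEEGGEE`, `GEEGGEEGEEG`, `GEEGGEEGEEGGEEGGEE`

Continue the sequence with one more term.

Each term (from the third on) is the previous term followed by the one before it: term 3 = G·EE = GEE.
So term 8 is GEEGGEEGEEGGEEGGEE·GEEGGEEGEEG.

GEEGGEEGEEGGEEGGEEGEEGGEEGEEG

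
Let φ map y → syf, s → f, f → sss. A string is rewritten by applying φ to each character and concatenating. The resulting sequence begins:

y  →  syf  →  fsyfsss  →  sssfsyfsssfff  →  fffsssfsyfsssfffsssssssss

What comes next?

Applying the rule to each of the 25 symbols of fffsssfsyfsssfffsssssssss gives the pieces sss sss sss f f f sss f syf sss f f f sss sss sss f f f f f f f f f, which concatenate to the answer.

sssssssssfffsssfsyfsssfffsssssssssfffffffff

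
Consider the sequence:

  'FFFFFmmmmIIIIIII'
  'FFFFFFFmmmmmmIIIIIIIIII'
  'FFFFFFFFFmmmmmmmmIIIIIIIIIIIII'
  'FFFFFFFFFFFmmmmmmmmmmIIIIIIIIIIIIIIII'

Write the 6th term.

Reading off run lengths: F runs 5, 7, 9, 11; m runs 4, 6, 8, 10; I runs 7, 10, 13, 16 — each is linear in n, where the shown terms are n = 2, 3, 4, 5.
For term 6, n = 7, so the run lengths are 15, 14, 22.

FFFFFFFFFFFFFFFmmmmmmmmmmmmmmIIIIIIIIIIIIIIIIIIIIII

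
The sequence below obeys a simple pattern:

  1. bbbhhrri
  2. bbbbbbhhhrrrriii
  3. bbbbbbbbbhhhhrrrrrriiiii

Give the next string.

Reading off run lengths: b runs 3, 6, 9; h runs 2, 3, 4; r runs 2, 4, 6; i runs 1, 3, 5 — each is linear in n (n = 1, 2, …).
Setting n = 4 gives 12, 5, 8, 7 characters in each block.

bbbbbbbbbbbbhhhhhrrrrrrrriiiiiii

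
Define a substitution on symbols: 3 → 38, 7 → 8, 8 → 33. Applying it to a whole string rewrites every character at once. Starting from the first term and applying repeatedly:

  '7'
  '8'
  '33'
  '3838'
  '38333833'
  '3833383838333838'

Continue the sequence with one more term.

Applying the rule to each of the 16 symbols of 3833383838333838 gives the pieces 38 33 38 38 38 33 38 33 38 33 38 38 38 33 38 33, which concatenate to the answer.

38333838383338333833383838333833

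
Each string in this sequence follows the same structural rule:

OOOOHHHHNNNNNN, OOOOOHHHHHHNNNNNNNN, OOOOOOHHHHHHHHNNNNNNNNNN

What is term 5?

Term n consists of n+2 O's, followed by 2n H's, followed by 2n+2 N's, where the shown terms are n = 2, 3, 4.
At n = 6 the blocks have lengths 8, 12, 14.

OOOOOOOOHHHHHHHHHHHHNNNNNNNNNNNNNN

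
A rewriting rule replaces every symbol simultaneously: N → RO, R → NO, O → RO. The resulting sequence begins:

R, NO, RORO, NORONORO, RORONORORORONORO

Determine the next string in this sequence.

φ(RORONORORORONORO) expands symbol-by-symbol to NO RO NO RO RO RO NO RO NO RO NO RO RO RO NO RO; joining the 16 pieces gives the next term.

NORONORORORONORONORONORORORONORO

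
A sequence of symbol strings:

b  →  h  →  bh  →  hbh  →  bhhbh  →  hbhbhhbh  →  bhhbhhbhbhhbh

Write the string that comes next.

Each term (from the third on) is the two preceding terms concatenated in order: term 3 = b·h = bh.
So term 8 is hbhbhhbh·bhhbhhbhbhhbh.

hbhbhhbhbhhbhhbhbhhbh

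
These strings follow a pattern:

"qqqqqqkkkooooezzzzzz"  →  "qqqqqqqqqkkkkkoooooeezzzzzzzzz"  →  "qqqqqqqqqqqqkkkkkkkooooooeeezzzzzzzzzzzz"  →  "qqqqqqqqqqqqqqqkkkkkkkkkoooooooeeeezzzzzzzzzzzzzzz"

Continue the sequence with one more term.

Reading off run lengths: q runs 6, 9, 12, 15; k runs 3, 5, 7, 9; o runs 4, 5, 6, 7; e runs 1, 2, 3, 4; z runs 6, 9, 12, 15 — each is linear in n (n = 1, 2, …).
Setting n = 5 gives 18, 11, 8, 5, 18 characters in each block.

qqqqqqqqqqqqqqqqqqkkkkkkkkkkkooooooooeeeeezzzzzzzzzzzzzzzzzz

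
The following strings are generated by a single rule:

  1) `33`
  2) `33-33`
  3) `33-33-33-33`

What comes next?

33-33-33-33-33-33-33-33

Every step duplicates the string with '-' between the halves.
One more doubling of 33-33-33-33 gives the answer.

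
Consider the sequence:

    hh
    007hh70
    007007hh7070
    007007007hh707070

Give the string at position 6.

007007007007007hh7070707070

Every step adds 007 to the front and 70 to the end of the previous string.
From 007007007hh707070, 2 further steps: 007007007hh707070 → 007007007007hh70707070 → (answer).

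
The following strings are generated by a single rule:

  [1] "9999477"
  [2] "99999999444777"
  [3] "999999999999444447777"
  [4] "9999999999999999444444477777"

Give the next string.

99999999999999999999444444444777777

The n-th term is 4n 9's then 2n-1 4's then n+1 7's (n = 1, 2, …).
For the next term, n = 5, so the run lengths are 20, 9, 6.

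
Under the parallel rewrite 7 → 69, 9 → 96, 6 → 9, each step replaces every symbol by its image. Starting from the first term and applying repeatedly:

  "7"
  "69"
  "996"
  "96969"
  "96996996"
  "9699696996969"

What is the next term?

Applying the rule to each of the 13 symbols of 9699696996969 gives the pieces 96 9 96 96 9 96 9 96 96 9 96 9 96, which concatenate to the answer.

969969699699696996996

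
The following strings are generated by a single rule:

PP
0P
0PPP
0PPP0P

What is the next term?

0PPP0P0PPP

From term 3 onward, concatenate the last term with the second-to-last: 0P·PP = 0PPP, 0PPP·0P = 0PPP0P, …
The next term joins 0PPP0P and 0PPP.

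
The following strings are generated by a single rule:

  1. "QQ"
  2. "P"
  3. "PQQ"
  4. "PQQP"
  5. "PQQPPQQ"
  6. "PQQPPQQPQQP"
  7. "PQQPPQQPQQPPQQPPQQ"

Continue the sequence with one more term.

PQQPPQQPQQPPQQPPQQPQQPPQQPQQP

From term 3 onward, concatenate the last term with the second-to-last: P·QQ = PQQ, PQQ·P = PQQP, …
Continuing: PQQPPQQPQQPPQQPPQQ · PQQPPQQPQQP gives term 8.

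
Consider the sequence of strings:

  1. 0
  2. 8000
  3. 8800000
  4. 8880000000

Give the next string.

8888000000000

s(k+1) = 8·s(k)·00, so each term gains 8 as a prefix and 00 as a suffix.
One more step from 8880000000 gives the answer.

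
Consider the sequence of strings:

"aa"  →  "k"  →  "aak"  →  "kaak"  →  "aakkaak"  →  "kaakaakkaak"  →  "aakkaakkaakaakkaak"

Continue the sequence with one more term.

Each term (from the third on) is the two preceding terms concatenated in order: term 3 = aa·k = aak.
So term 8 is kaakaakkaak·aakkaakkaakaakkaak.

kaakaakkaakaakkaakkaakaakkaak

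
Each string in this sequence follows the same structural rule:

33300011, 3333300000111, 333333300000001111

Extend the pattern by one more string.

Reading off run lengths: 3 runs 3, 5, 7; 0 runs 3, 5, 7; 1 runs 2, 3, 4 — each is linear in n, where the shown terms are n = 2, 3, 4.
At n = 5 the blocks have lengths 9, 9, 5.

33333333300000000011111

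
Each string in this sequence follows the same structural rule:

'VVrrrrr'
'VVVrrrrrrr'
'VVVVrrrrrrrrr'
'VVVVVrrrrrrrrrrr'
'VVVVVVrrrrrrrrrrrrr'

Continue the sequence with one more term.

VVVVVVVrrrrrrrrrrrrrrr

Each string has the form V^{n} r^{2n+1}, where the shown terms are n = 2, 3, 4, 5, 6.
At n = 7 the blocks have lengths 7, 15.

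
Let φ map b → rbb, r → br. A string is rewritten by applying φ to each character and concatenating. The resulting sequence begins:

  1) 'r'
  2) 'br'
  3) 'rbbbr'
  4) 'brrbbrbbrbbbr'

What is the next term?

Rewriting the 13 symbols of brrbbrbbrbbbr one by one yields rbb br br rbb rbb br rbb rbb br rbb rbb rbb br; concatenated:

rbbbrbrrbbrbbbrrbbrbbbrrbbrbbrbbbr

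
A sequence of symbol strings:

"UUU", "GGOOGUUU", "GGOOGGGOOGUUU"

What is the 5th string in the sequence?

Every step adds GGOOG at the front: s(k+1) = GGOOG·s(k).
From GGOOGGGOOGUUU, 2 further steps: GGOOGGGOOGUUU → GGOOGGGOOGGGOOGUUU → (answer).

GGOOGGGOOGGGOOGGGOOGUUU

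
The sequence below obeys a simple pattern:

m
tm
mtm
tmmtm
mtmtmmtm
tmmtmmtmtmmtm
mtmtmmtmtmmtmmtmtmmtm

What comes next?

From term 3 onward, concatenate the second-to-last term with the last: m·tm = mtm, tm·mtm = tmmtm, …
So term 8 is tmmtmmtmtmmtm·mtmtmmtmtmmtmmtmtmmtm.

tmmtmmtmtmmtmmtmtmmtmtmmtmmtmtmmtm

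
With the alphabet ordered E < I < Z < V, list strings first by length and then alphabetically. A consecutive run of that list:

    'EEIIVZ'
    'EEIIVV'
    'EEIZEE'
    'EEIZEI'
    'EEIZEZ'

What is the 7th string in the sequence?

Continuing the enumeration 2 steps past EEIZEZ: EEIZEZ → EEIZEV → (answer).

EEIZIE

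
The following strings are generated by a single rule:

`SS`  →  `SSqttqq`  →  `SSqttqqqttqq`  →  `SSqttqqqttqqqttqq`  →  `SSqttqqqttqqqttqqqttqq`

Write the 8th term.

Each term is the previous one with qttqq appended.
From SSqttqqqttqqqttqqqttqq, 3 further steps: SSqttqqqttqqqttqqqttqq → SSqttqqqttqqqttqqqttqqqttqq → SSqttqqqttqqqttqqqttqqqttqqqttqq → (answer).

SSqttqqqttqqqttqqqttqqqttqqqttqqqttqq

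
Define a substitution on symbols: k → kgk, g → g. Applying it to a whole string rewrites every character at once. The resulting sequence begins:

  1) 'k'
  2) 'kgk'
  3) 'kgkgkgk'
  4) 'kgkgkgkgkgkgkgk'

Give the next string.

kgkgkgkgkgkgkgkgkgkgkgkgkgkgkgk

φ(kgkgkgkgkgkgkgk) expands symbol-by-symbol to kgk g kgk g kgk g kgk g kgk g kgk g kgk g kgk; joining the 15 pieces gives the next term.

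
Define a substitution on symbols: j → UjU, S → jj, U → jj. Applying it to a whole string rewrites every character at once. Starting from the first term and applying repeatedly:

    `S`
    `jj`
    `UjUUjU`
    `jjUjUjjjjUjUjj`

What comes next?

UjUUjUjjUjUjjUjUUjUUjUUjUjjUjUjjUjUUjU

φ(jjUjUjjjjUjUjj) expands symbol-by-symbol to UjU UjU jj UjU jj UjU UjU UjU UjU jj UjU jj UjU UjU; joining the 14 pieces gives the next term.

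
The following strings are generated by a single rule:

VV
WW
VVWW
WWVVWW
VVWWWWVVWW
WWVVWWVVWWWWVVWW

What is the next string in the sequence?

Each term (from the third on) is the two preceding terms concatenated in order: term 3 = VV·WW = VVWW.
The next term joins VVWWWWVVWW and WWVVWWVVWWWWVVWW.

VVWWWWVVWWWWVVWWVVWWWWVVWW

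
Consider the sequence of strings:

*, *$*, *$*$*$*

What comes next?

s(k+1) = s(k)·$·s(k) — each term doubles the last with '$' between the halves.
Doubling *$*$*$* with '$' between the halves:

*$*$*$*$*$*$*$*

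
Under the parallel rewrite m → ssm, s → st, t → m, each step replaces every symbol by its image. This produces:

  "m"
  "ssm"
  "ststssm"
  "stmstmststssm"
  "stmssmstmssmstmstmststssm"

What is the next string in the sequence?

Applying the rule to each of the 25 symbols of stmssmstmssmstmstmststssm gives the pieces st m ssm st st ssm st m ssm st st ssm st m ssm st m ssm st m st m st st ssm, which concatenate to the answer.

stmssmststssmstmssmststssmstmssmstmssmstmstmststssm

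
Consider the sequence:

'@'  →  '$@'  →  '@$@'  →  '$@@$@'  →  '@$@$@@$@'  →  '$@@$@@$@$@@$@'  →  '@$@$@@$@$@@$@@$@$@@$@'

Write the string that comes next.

$@@$@@$@$@@$@@$@$@@$@$@@$@@$@$@@$@

Each term (from the third on) is the two preceding terms concatenated in order: term 3 = @·$@ = @$@.
So term 8 is $@@$@@$@$@@$@·@$@$@@$@$@@$@@$@$@@$@.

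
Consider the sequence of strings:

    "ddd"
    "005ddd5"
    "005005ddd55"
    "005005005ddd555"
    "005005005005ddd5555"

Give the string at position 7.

005005005005005005ddd555555

Every step adds 005 to the front and 5 to the end of the previous string.
From 005005005005ddd5555, 2 further steps: 005005005005ddd5555 → 005005005005005ddd55555 → (answer).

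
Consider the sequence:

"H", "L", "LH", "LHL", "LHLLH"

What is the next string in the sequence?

This is a Fibonacci-style word recurrence s(k) = s(k−1)·s(k−2): e.g. L·H = LH.
So term 6 is LHLLH·LHL.

LHLLHLHL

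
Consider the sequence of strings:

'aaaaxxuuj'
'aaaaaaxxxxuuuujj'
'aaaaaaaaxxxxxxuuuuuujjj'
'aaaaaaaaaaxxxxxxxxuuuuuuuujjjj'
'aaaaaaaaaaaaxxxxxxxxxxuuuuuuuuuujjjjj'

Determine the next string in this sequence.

The n-th term is 2n+2 a's then 2n x's then 2n u's then n j's (n = 1, 2, …).
Setting n = 6 gives 14, 12, 12, 6 characters in each block.

aaaaaaaaaaaaaaxxxxxxxxxxxxuuuuuuuuuuuujjjjjj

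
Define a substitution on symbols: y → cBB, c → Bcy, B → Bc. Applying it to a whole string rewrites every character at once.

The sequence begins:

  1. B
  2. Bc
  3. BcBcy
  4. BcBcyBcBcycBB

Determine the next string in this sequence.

BcBcyBcBcycBBBcBcyBcBcycBBBcyBcBc

Applying the rule to each of the 13 symbols of BcBcyBcBcycBB gives the pieces Bc Bcy Bc Bcy cBB Bc Bcy Bc Bcy cBB Bcy Bc Bc, which concatenate to the answer.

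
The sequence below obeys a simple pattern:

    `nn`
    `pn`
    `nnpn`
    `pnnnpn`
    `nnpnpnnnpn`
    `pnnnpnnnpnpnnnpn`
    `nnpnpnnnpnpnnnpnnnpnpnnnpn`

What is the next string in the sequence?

Each term (from the third on) is the two preceding terms concatenated in order: term 3 = nn·pn = nnpn.
The next term joins pnnnpnnnpnpnnnpn and nnpnpnnnpnpnnnpnnnpnpnnnpn.

pnnnpnnnpnpnnnpnnnpnpnnnpnpnnnpnnnpnpnnnpn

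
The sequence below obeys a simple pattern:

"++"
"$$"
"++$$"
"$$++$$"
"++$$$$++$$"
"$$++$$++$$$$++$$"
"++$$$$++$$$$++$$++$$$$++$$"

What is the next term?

This is a Fibonacci-style word recurrence s(k) = s(k−2)·s(k−1): e.g. ++·$$ = ++$$.
Continuing: $$++$$++$$$$++$$ · ++$$$$++$$$$++$$++$$$$++$$ gives term 8.

$$++$$++$$$$++$$++$$$$++$$$$++$$++$$$$++$$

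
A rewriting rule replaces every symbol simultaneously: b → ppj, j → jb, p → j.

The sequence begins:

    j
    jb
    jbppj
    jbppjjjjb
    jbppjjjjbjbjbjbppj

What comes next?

Rewriting the 18 symbols of jbppjjjjbjbjbjbppj one by one yields jb ppj j j jb jb jb jb ppj jb ppj jb ppj jb ppj j j jb; concatenated:

jbppjjjjbjbjbjbppjjbppjjbppjjbppjjjjb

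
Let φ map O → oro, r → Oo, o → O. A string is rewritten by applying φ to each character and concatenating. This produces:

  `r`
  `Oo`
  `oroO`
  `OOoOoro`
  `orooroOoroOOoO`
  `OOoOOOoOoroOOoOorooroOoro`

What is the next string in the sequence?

orooroOoroorooroOoroOOoOorooroOoroOOoOOOoOoroOOoO

Replace each of the 25 characters of OOoOOOoOoroOOoOorooroOoro in place — oro oro O oro oro oro O oro O Oo O oro oro O oro O Oo O O Oo O oro O Oo O — and concatenate.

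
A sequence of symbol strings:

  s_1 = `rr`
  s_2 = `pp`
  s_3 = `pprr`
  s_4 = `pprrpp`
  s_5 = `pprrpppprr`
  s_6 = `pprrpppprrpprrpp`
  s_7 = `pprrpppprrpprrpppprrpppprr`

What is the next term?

pprrpppprrpprrpppprrpppprrpprrpppprrpprrpp

Each term (from the third on) is the previous term followed by the one before it: term 3 = pp·rr = pprr.
Continuing: pprrpppprrpprrpppprrpppprr · pprrpppprrpprrpp gives term 8.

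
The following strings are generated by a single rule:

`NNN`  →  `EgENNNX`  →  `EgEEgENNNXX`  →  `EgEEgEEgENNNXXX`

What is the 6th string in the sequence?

EgEEgEEgEEgEEgENNNXXXXX

Each term wraps the previous one in EgE on the left and X on the right.
From EgEEgEEgENNNXXX, 2 further steps: EgEEgEEgENNNXXX → EgEEgEEgEEgENNNXXXX → (answer).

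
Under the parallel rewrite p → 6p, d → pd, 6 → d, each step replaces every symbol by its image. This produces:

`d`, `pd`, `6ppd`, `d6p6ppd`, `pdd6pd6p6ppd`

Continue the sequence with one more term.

6ppdpdd6ppdd6pd6p6ppd

Expanding pdd6pd6p6ppd: p→6p, d→pd, d→pd, 6→d, p→6p, d→pd, 6→d, p→6p, 6→d, p→6p, p→6p, d→pd. Concatenated: 6p pd pd d 6p pd d 6p d 6p 6p pd.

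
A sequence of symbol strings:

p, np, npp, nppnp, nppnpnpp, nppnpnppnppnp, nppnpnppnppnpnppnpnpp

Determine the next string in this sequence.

This is a Fibonacci-style word recurrence s(k) = s(k−1)·s(k−2): e.g. np·p = npp.
Continuing: nppnpnppnppnpnppnpnpp · nppnpnppnppnp gives term 8.

nppnpnppnppnpnppnpnppnppnpnppnppnp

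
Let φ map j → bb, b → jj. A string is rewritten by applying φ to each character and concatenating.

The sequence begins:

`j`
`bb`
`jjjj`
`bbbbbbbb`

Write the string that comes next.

Rewriting each symbol of bbbbbbbb: b→jj, b→jj, b→jj, b→jj, b→jj, b→jj, b→jj, b→jj, which concatenates to jj jj jj jj jj jj jj jj.

jjjjjjjjjjjjjjjj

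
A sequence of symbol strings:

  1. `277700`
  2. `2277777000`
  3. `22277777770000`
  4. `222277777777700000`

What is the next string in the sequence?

The n-th term is n-1 2's then 2n-1 7's then n 0's, where the shown terms are n = 2, 3, 4, 5.
At n = 6 the blocks have lengths 5, 11, 6.

2222277777777777000000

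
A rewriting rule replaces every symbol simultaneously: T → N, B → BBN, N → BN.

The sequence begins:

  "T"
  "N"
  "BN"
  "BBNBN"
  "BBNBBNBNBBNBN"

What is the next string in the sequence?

Applying the rule to each of the 13 symbols of BBNBBNBNBBNBN gives the pieces BBN BBN BN BBN BBN BN BBN BN BBN BBN BN BBN BN, which concatenate to the answer.

BBNBBNBNBBNBBNBNBBNBNBBNBBNBNBBNBN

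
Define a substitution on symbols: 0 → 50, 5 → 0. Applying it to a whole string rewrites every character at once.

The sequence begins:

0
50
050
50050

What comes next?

05050050

Apply φ to 50050 symbol by symbol: 5→0, 0→50, 0→50, 5→0, 0→50; joined: 0 50 50 0 50.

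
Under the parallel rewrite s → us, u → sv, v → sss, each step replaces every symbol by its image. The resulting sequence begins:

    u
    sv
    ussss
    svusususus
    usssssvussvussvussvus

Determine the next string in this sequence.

φ(usssssvussvussvussvus) expands symbol-by-symbol to sv us us us us us sss sv us us sss sv us us sss sv us us sss sv us; joining the 21 pieces gives the next term.

svusususususssssvususssssvususssssvususssssvus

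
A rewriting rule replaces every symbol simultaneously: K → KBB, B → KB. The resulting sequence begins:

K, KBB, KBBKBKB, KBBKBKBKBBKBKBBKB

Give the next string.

KBBKBKBKBBKBKBBKBKBBKBKBKBBKBKBBKBKBKBBKB

Replace each of the 17 characters of KBBKBKBKBBKBKBBKB in place — KBB KB KB KBB KB KBB KB KBB KB KB KBB KB KBB KB KB KBB KB — and concatenate.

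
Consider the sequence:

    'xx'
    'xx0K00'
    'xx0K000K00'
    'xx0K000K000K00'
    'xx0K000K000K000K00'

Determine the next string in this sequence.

xx0K000K000K000K000K00

The strings grow by a fixed suffix 0K00 each time.
One more step from xx0K000K000K000K00 gives the answer.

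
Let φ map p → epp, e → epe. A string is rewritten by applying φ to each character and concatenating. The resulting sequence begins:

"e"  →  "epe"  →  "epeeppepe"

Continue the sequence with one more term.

Rewriting each symbol of epeeppepe: e→epe, p→epp, e→epe, e→epe, p→epp, p→epp, e→epe, p→epp, e→epe, which concatenates to epe epp epe epe epp epp epe epp epe.

epeeppepeepeeppeppepeeppepe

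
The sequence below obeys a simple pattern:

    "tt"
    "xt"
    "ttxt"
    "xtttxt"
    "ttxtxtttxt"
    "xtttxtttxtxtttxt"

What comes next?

Each term (from the third on) is the two preceding terms concatenated in order: term 3 = tt·xt = ttxt.
Continuing: ttxtxtttxt · xtttxtttxtxtttxt gives term 7.

ttxtxtttxtxtttxtttxtxtttxt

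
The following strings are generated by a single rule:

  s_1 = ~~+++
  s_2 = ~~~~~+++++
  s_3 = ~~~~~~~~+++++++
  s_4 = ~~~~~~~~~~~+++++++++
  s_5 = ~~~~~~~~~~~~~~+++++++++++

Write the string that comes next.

Each string has the form ~^{3n-1} +^{2n+1} (n = 1, 2, …).
Setting n = 6 gives 17, 13 characters in each block.

~~~~~~~~~~~~~~~~~+++++++++++++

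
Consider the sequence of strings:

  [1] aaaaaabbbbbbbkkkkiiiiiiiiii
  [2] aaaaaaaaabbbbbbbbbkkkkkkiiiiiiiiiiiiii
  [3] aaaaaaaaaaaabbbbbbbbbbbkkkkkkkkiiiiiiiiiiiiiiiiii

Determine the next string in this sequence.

Each string has the form a^{3n} b^{2n+3} k^{2n} i^{4n+2}, where the shown terms are n = 2, 3, 4.
For the next term, n = 5, so the run lengths are 15, 13, 10, 22.

aaaaaaaaaaaaaaabbbbbbbbbbbbbkkkkkkkkkkiiiiiiiiiiiiiiiiiiiiii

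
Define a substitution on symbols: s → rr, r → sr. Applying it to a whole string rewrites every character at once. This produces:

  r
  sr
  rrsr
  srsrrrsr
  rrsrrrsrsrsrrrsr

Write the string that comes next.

srsrrrsrsrsrrrsrrrsrrrsrsrsrrrsr

Applying the rule to each of the 16 symbols of rrsrrrsrsrsrrrsr gives the pieces sr sr rr sr sr sr rr sr rr sr rr sr sr sr rr sr, which concatenate to the answer.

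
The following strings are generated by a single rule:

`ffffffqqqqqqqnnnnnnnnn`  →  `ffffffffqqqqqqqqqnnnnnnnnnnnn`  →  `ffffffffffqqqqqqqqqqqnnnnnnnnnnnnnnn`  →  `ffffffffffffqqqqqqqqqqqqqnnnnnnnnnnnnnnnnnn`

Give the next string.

Term n consists of 2n f's, followed by 2n+1 q's, followed by 3n n's, where the shown terms are n = 3, 4, 5, 6.
At n = 7 the blocks have lengths 14, 15, 21.

ffffffffffffffqqqqqqqqqqqqqqqnnnnnnnnnnnnnnnnnnnnn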